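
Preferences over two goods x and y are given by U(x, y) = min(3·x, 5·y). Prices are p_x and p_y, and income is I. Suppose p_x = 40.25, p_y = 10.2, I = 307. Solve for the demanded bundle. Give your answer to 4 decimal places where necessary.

x* = 6.6207, y* = 3.9724

With perfect complements, no substitution: consume in ratio x:y = 5:3.
Budget: p_x·x + p_y·(3/5)·x = I, so (5·p_x + 3·p_y)·x = 5·I.
Demand: x*(p_x,p_y,I) = 5·I/(5·p_x + 3·p_y), y* = 3·I/(5·p_x + 3·p_y).
Here 5·40.25 + 3·10.2 = 231.85, giving x* = 6.6207 and y* = 3.9724.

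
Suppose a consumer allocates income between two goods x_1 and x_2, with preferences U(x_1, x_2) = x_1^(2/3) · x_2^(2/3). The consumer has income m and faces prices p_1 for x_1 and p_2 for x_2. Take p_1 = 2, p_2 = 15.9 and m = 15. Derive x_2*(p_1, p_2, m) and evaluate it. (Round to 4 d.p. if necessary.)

x_2* = 0.4717

Tangency: MRS = x_2/x_1 = p_1/p_2.
Rearranging, p_2·x_2 = p_1·x_1. Substituting into the budget gives p_1·x_1·(1 + 1) = m.
Demand: x_1*(p_1,p_2,m) = 0.5·m/p_1 and x_2* = 0.5·m/p_2.
At p_1=2, p_2=15.9, m=15: x_2* = 0.5·15/15.9 = 0.4717.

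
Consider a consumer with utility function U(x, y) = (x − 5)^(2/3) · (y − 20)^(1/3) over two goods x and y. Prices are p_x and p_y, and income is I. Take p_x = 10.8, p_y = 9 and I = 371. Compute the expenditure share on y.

MRS = 2·(y−20)/(x−5). Tangency with p_x/p_y gives y−20 = (1/2)·(p_x/p_y)·(x−5).
After buying the subsistence bundle (5, 20), a share 2/3 of the remaining income goes to x: x* = 5 + 2/3·(I − 5p_x − 20p_y)/p_x.
Discretionary income = 371 − 5·10.8 − 20·9 = 137; x* = 5 + 2/3·137/10.8 = 13.4568; y* = 20 + 1/3·137/9 = 25.0741.
Expenditure on y: 9·25.0741 = 225.6667; share = 0.6083.

share on y = 0.6083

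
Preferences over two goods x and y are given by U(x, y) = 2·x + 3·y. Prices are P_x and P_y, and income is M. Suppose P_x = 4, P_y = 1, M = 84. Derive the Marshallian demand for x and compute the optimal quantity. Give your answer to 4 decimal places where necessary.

x* = 0

Perfect substitutes: compare marginal utility per dollar. 2/P_x vs 3/P_y → 0.5 vs 3.
y gives more utility per dollar, so spend all income on y: y* = M/P_y, x* = 0.
Numerically: x* = 0, y* = 84.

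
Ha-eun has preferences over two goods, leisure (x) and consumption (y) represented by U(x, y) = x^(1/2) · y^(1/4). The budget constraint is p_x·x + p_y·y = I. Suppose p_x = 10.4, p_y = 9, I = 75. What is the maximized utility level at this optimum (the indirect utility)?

V = 2.8307

Tangency: MRS = 2·y/x = p_x/p_y.
Rearranging, p_y·y = (1/2)·p_x·x. Substituting into the budget gives p_x·x·(1 + (1/2)) = I.
Demand: x*(p_x,p_y,I) = 2/3·I/p_x and y* = 1/3·I/p_y.
At p_x=10.4, p_y=9, I=75: x* = 2/3·75/10.4 = 4.8077, y* = 2.7778.
Utility at the optimum: U(4.8077, 2.7778) = 2.8307.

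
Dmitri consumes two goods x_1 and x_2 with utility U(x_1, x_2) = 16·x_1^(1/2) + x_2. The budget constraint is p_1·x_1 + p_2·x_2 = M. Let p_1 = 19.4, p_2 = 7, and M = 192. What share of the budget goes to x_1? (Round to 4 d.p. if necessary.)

share on x_1 = 0.8419

Set MRS = p_1/p_2: 8·x_1^(−1/2) = p_1/p_2.
Thus x_1* = (8·p_2/p_1)² — independent of M — with the rest of income spent on x_2.
Plugging in: x_1* = (8·7/19.4)² = 8.3324, x_2* = 4.3358.
Expenditure on x_1: 19.4·8.3324 = 161.6495; share = 0.8419.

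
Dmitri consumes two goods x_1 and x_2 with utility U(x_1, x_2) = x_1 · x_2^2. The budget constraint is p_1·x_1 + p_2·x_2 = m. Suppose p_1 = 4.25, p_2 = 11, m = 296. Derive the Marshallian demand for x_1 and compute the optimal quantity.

x_1* = 23.2157

The MRS is (1/2)·x_2/x_1. Set MRS = p_1/p_2.
Rearranging, p_2·x_2 = 2·p_1·x_1. Substituting into the budget gives p_1·x_1·(1 + 2) = m.
Demand: x_1*(p_1,p_2,m) = 1/3·m/p_1 and x_2* = 2/3·m/p_2.
At p_1=4.25, p_2=11, m=296: x_1* = 1/3·296/4.25 = 23.2157.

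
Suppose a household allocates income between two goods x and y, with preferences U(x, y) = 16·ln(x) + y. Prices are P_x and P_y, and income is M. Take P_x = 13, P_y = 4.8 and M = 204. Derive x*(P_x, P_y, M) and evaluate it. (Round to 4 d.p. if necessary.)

Set MRS = P_x/P_y: (16/x)/1 = P_x/P_y.
So x*(P_x,P_y) = 16·P_y/P_x, independent of income; and y* = (M − 16·P_y)/P_y.
At the given prices: x* = 16·4.8/13 = 5.9077.

x* = 5.9077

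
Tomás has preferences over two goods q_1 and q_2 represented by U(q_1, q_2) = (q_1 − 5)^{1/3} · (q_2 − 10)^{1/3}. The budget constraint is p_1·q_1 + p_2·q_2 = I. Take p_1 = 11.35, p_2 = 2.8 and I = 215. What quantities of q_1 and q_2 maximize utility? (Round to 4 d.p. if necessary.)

q_1* = 10.7379, q_2* = 33.2589

This is Cobb-Douglas in (q_1−5, q_2−10): tangency gives 1/3·p_2·(q_2−10) = 1/3·p_1·(q_1−5).
Substituting into the budget: q_1* = 5 + 0.5·(I − 5·p_1 − 10·p_2)/p_1, and q_2* = 10 + 0.5·(…)/p_2.
Discretionary income = 215 − 5·11.35 − 10·2.8 = 130.25; q_1* = 5 + 0.5·130.25/11.35 = 10.7379; q_2* = 10 + 0.5·130.25/2.8 = 33.2589.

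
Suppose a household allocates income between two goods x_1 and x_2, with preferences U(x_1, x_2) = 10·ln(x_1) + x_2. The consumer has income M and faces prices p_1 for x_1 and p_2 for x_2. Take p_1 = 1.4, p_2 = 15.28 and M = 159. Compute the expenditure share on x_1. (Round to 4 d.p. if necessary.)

MU_x_1 = 10/x_1, MU_x_2 = 1. Tangency: 10/x_1 = p_1/p_2.
So x_1*(p_1,p_2) = 10·p_2/p_1, independent of income; and x_2* = (M − 10·p_2)/p_2.
At the given prices: x_1* = 10·15.28/1.4 = 109.1429, and x_2* = 0.4058.
Expenditure on x_1: 1.4·109.1429 = 152.8; share = 0.961.

share on x_1 = 0.961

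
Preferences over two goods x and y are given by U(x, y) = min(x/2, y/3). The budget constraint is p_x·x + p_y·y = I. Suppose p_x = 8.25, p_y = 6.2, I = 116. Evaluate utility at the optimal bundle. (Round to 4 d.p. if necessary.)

V = 3.3048

Leontief preferences: the optimum is at the kink where x/2 = y/3, i.e. y = (3/2)·x.
Budget: p_x·x + p_y·(3/2)·x = I, so (2·p_x + 3·p_y)·x = 2·I.
Demand: x*(p_x,p_y,I) = 2·I/(2·p_x + 3·p_y), y* = 3·I/(2·p_x + 3·p_y).
Here 2·8.25 + 3·6.2 = 35.1, giving x* = 6.6097 and y* = 9.9145.
Utility at the optimum: U(6.6097, 9.9145) = 3.3048.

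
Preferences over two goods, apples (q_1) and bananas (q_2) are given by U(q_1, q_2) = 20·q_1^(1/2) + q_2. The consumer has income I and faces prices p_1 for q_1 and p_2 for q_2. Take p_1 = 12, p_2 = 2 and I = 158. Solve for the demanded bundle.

Utility is quasi-linear in q_2; the FOC for q_1 is 10/√q_1 = p_1/p_2.
Solve: √q_1 = 10·p_2/p_1, so q_1*(p_1,p_2) = (10·p_2/p_1)², and q_2* = (I − p_1·q_1*)/p_2.
Plugging in: q_1* = (10·2/12)² = 2.7778, q_2* = 62.3333.

q_1* = 2.7778, q_2* = 62.3333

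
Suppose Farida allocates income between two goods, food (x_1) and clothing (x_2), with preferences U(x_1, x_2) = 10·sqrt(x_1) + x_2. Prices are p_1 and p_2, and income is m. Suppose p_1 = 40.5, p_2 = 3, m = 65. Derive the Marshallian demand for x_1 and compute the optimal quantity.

Plugging in: x_1* = (5·3/40.5)² = 0.1372.

x_1* = 0.1372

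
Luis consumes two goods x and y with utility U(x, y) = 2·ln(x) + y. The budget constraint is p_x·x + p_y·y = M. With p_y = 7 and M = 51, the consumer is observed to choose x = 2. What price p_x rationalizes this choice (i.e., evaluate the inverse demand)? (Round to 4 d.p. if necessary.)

p_x = 7

MU_x = 2/x, MU_y = 1. Tangency: 2/x = p_x/p_y.
So x*(p_x,p_y) = 2·p_y/p_x, independent of income; and y* = (M − 2·p_y)/p_y.
Set x* = 2 in the demand function and solve for p_x: p_x = 7.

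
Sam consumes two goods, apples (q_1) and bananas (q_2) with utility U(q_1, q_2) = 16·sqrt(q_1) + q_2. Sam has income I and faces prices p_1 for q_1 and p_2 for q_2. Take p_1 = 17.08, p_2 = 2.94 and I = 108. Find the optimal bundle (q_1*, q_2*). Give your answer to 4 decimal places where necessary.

q_1* = 1.8963, q_2* = 25.7183

Plugging in: q_1* = (8·2.94/17.08)² = 1.8963, q_2* = 25.7183.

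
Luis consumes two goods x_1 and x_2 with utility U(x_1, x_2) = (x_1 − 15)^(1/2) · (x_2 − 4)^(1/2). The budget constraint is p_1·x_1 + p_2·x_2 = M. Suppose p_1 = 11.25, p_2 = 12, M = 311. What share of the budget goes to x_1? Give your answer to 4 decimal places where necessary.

Let x_1' = x_1−15, x_2' = x_2−4. MRS = x_2'/x_1' = p_1/p_2.
After buying the subsistence bundle (15, 4), a share 0.5 of the remaining income goes to x_1: x_1* = 15 + 0.5·(M − 15p_1 − 4p_2)/p_1.
Discretionary income = 311 − 15·11.25 − 4·12 = 94.25; x_1* = 15 + 0.5·94.25/11.25 = 19.1889; x_2* = 4 + 0.5·94.25/12 = 7.9271.
Expenditure on x_1: 11.25·19.1889 = 215.875; share = 0.6941.

share on x_1 = 0.6941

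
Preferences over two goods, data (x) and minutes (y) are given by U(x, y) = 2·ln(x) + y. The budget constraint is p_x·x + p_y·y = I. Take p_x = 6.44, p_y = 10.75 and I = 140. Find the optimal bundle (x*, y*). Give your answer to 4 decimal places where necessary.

x* = 3.3385, y* = 11.0233

MU_x = 2/x, MU_y = 1. Tangency: 2/x = p_x/p_y.
So x*(p_x,p_y) = 2·p_y/p_x, independent of income; and y* = (I − 2·p_y)/p_y.
At the given prices: x* = 2·10.75/6.44 = 3.3385, and y* = 11.0233.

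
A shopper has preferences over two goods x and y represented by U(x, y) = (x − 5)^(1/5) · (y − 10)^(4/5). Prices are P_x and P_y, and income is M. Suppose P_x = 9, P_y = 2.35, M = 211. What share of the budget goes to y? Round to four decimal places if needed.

share on y = 0.6517

After buying the subsistence bundle (5, 10), a share 0.2 of the remaining income goes to x: x* = 5 + 0.2·(M − 5P_x − 10P_y)/P_x.
Discretionary income = 211 − 5·9 − 10·2.35 = 142.5; x* = 5 + 0.2·142.5/9 = 8.1667; y* = 10 + 0.8·142.5/2.35 = 58.5106.
Expenditure on y: 2.35·58.5106 = 137.5; share = 0.6517.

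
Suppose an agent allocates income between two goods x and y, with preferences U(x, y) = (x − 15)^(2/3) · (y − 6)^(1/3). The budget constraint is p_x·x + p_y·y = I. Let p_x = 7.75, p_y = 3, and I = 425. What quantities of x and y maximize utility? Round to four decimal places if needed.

x* = 40.0108, y* = 38.3056

MRS = 2·(y−6)/(x−15). Tangency with p_x/p_y gives y−6 = (1/2)·(p_x/p_y)·(x−15).
Substituting into the budget: x* = 15 + 2/3·(I − 15·p_x − 6·p_y)/p_x, and y* = 6 + 1/3·(…)/p_y.
Discretionary income = 425 − 15·7.75 − 6·3 = 290.75; x* = 15 + 2/3·290.75/7.75 = 40.0108; y* = 6 + 1/3·290.75/3 = 38.3056.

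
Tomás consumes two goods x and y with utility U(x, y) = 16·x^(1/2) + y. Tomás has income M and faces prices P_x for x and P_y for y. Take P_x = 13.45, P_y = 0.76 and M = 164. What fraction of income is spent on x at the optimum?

Set MRS = P_x/P_y: 8·x^(−1/2) = P_x/P_y.
Thus x* = (8·P_y/P_x)² — independent of M — with the rest of income spent on y.
Plugging in: x* = (8·0.76/13.45)² = 0.2043, y* = 212.1731.
Expenditure on x: 13.45·0.2043 = 2.7484; share = 0.0168.

share on x = 0.0168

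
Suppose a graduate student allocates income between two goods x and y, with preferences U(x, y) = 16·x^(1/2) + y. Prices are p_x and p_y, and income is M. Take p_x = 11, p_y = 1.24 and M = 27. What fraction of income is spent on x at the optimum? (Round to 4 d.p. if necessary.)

Set MRS = p_x/p_y: 8·x^(−1/2) = p_x/p_y.
Thus x* = (8·p_y/p_x)² — independent of M — with the rest of income spent on y.
Plugging in: x* = (8·1.24/11)² = 0.8133, y* = 14.5596.
Expenditure on x: 11·0.8133 = 8.946; share = 0.3313.

share on x = 0.3313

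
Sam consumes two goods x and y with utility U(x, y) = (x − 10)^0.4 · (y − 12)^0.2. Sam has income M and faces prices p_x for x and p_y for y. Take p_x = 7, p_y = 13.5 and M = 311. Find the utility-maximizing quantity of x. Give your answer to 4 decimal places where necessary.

This is Cobb-Douglas in (x−10, y−12): tangency gives 0.4·p_y·(y−12) = 0.2·p_x·(x−10).
After buying the subsistence bundle (10, 12), a share 2/3 of the remaining income goes to x: x* = 10 + 2/3·(M − 10p_x − 12p_y)/p_x.
Discretionary income = 311 − 10·7 − 12·13.5 = 79; x* = 10 + 2/3·79/7 = 17.5238.

x* = 17.5238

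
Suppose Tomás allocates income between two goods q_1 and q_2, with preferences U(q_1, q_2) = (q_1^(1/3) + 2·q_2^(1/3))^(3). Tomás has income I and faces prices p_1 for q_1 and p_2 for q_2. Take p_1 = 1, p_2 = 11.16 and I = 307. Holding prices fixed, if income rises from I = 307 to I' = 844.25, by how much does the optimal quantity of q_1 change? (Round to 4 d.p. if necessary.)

MRS = MU_q_1/MU_q_2 = (1/2)·(q_2/q_1)^(2/3). Set equal to p_1/p_2.
Hence q_2/q_1 = (2·p_1/p_2)^(1/(2/3)), i.e. raised to the 1.5 power.
Substitute q_2 = (q_2/q_1)·q_1 into the budget: q_1* = I/(p_1 + p_2·(q_2/q_1)).
Numerically q_2/q_1 = 0.075866, so q_1* = 307/(1 + 11.16·0.075866) = 166.2454.
At I' = 844.25: q_1* = 457.1749. Change: 457.1749 − 166.2454 = 290.9295.

Δq_1* = 290.9295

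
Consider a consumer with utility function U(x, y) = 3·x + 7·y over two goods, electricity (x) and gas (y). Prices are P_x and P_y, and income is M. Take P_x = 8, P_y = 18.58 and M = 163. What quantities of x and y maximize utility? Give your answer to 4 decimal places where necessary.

Perfect substitutes: compare marginal utility per dollar. 3/P_x vs 7/P_y → 0.375 vs 0.3767.
y gives more utility per dollar, so spend all income on y: y* = M/P_y, x* = 0.
Numerically: x* = 0, y* = 8.7729.

x* = 0, y* = 8.7729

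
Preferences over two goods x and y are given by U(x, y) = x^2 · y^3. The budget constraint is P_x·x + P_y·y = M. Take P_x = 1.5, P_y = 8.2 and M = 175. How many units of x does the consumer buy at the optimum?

Tangency: MRS = (2/3)·y/x = P_x/P_y.
So 2·P_y·y = 3·P_x·x; combined with the budget, a share 0.4 of income goes to x.
Demand: x*(P_x,P_y,M) = 0.4·M/P_x and y* = 0.6·M/P_y.
At P_x=1.5, P_y=8.2, M=175: x* = 0.4·175/1.5 = 46.6667.

x* = 46.6667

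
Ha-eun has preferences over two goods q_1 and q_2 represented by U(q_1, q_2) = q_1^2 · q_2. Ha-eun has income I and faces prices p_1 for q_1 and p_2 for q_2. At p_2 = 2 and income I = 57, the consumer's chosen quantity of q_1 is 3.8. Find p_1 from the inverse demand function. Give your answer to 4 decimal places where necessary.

p_1 = 10

MU_q_1/MU_q_2 = (2·q_2)/(q_1); tangency sets this equal to p_1/p_2.
So 2·p_2·q_2 = p_1·q_1; combined with the budget, a share 2/3 of income goes to q_1.
Demand: q_1*(p_1,p_2,I) = 2/3·I/p_1 and q_2* = 1/3·I/p_2.
Set q_1* = 3.8 in the demand function and solve for p_1: p_1 = 10.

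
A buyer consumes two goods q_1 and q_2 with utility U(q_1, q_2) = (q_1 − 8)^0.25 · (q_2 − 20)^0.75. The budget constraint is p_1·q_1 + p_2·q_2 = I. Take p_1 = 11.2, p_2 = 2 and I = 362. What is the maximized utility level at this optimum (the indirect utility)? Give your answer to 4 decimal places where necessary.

Let q_1' = q_1−8, q_2' = q_2−20. MRS = (1/3)·q_2'/q_1' = p_1/p_2.
Substituting into the budget: q_1* = 8 + 0.25·(I − 8·p_1 − 20·p_2)/p_1, and q_2* = 20 + 0.75·(…)/p_2.
Discretionary income = 362 − 8·11.2 − 20·2 = 232.4; q_1* = 8 + 0.25·232.4/11.2 = 13.1875; q_2* = 20 + 0.75·232.4/2 = 107.15.
Utility at the optimum: U(13.1875, 107.15) = 43.0467.

V = 43.0467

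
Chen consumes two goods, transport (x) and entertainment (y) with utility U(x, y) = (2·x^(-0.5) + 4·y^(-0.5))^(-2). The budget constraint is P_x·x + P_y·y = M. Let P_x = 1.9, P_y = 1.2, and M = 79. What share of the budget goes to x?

share on x = 0.4234

From the CES first-order condition, (1/2)·(y/x)^(1.5) = P_x/P_y.
Solve for the ratio: y/x = [2·P_x/P_y]^(2/3).
Substitute y = (y/x)·x into the budget: x* = M/(P_x + P_y·(y/x)).
Numerically y/x = 2.156428, so x* = 79/(1.9 + 1.2·2.156428) = 17.6036 and y* = 2.156428·17.6036 = 37.9609.
Expenditure on x: 1.9·17.6036 = 33.4469; share = 0.4234.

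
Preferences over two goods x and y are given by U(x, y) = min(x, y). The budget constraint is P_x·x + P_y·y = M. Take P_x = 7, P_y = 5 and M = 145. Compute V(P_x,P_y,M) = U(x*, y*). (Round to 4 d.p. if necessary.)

V = 12.0833

With perfect complements, no substitution: consume in ratio x:y = 1:1.
Budget: P_x·x + P_y·x = M, so (P_x + P_y)·x = M.
Demand: x*(P_x,P_y,M) = M/(P_x + P_y), y* = M/(P_x + P_y).
Here 7 + 5 = 12, giving x* = 12.0833 and y* = 12.0833.
Utility at the optimum: U(12.0833, 12.0833) = 12.0833.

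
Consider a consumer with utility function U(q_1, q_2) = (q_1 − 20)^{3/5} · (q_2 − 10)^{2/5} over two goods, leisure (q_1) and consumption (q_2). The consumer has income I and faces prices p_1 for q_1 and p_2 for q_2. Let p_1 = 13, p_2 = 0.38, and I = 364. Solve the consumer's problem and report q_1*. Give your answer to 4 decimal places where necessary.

Substituting into the budget: q_1* = 20 + 0.6·(I − 20·p_1 − 10·p_2)/p_1, and q_2* = 10 + 0.4·(…)/p_2.
Discretionary income = 364 − 20·13 − 10·0.38 = 100.2; q_1* = 20 + 0.6·100.2/13 = 24.6246.

q_1* = 24.6246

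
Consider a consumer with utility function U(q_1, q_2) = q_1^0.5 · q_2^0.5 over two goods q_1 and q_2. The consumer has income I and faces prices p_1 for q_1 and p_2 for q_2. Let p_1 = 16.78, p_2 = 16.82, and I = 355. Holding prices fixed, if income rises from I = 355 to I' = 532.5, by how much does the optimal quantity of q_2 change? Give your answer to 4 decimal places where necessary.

Δq_2* = 5.2765

MU_q_1/MU_q_2 = (0.5·q_2)/(0.5·q_1); tangency sets this equal to p_1/p_2.
Rearranging, p_2·q_2 = p_1·q_1. Substituting into the budget gives p_1·q_1·(1 + 1) = I.
Demand: q_1*(p_1,p_2,I) = 0.5·I/p_1 and q_2* = 0.5·I/p_2.
At p_1=16.78, p_2=16.82, I=355: q_2* = 0.5·355/16.82 = 10.5529.
At I' = 532.5: q_2* = 15.8294. Change: 15.8294 − 10.5529 = 5.2765.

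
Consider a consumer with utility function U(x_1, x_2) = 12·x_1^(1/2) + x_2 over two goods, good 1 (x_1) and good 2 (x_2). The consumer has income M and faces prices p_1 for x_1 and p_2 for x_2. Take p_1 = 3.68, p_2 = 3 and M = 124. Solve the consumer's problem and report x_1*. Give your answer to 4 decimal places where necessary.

x_1* = 23.9249

Set MRS = p_1/p_2: 6·x_1^(−1/2) = p_1/p_2.
Thus x_1* = (6·p_2/p_1)² — independent of M — with the rest of income spent on x_2.
Plugging in: x_1* = (6·3/3.68)² = 23.9249.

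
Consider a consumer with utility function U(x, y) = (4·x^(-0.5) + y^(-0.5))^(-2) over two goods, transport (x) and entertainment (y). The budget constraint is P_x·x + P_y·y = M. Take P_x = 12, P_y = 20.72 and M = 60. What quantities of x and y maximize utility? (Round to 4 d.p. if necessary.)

MU_x ∝ 4·x^(-1.5), MU_y ∝ y^(-1.5), so MRS = 4·(y/x)^(1.5) = P_x/P_y.
Solve for the ratio: y/x = [(1/4)·P_x/P_y]^(2/3).
With the ratio pinned down, the budget gives x* = M/(P_x + P_y·(y/x)) and y* = (y/x)·x*.
Numerically y/x = 0.275732, so x* = 60/(12 + 20.72·0.275732) = 3.3873 and y* = 0.275732·3.3873 = 0.934.

x* = 3.3873, y* = 0.934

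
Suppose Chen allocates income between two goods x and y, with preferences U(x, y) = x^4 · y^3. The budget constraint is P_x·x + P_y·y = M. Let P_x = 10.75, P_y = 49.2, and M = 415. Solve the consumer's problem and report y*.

Tangency: MRS = (4/3)·y/x = P_x/P_y.
Rearranging, P_y·y = (3/4)·P_x·x. Substituting into the budget gives P_x·x·(1 + (3/4)) = M.
Demand: x*(P_x,P_y,M) = 4/7·M/P_x and y* = 3/7·M/P_y.
At P_x=10.75, P_y=49.2, M=415: y* = 3/7·415/49.2 = 3.615.

y* = 3.615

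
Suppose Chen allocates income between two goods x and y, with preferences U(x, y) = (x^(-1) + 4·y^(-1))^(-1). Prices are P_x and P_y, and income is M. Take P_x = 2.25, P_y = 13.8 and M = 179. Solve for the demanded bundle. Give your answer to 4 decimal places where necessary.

x* = 13.3637, y* = 10.7922

From the CES first-order condition, (1/4)·(y/x)^(2) = P_x/P_y.
Hence y/x = (4·P_x/P_y)^(1/(2)), i.e. raised to the 0.5 power.
Substitute y = (y/x)·x into the budget: x* = M/(P_x + P_y·(y/x)).
Numerically y/x = 0.807573, so x* = 179/(2.25 + 13.8·0.807573) = 13.3637 and y* = 0.807573·13.3637 = 10.7922.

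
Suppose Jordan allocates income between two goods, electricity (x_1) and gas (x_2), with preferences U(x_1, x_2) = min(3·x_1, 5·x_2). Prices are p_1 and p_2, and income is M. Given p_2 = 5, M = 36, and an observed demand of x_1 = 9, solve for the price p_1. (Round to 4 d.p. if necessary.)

With perfect complements, no substitution: consume in ratio x_1:x_2 = 5:3.
Budget: p_1·x_1 + p_2·(3/5)·x_1 = M, so (5·p_1 + 3·p_2)·x_1 = 5·M.
Demand: x_1*(p_1,p_2,M) = 5·M/(5·p_1 + 3·p_2), x_2* = 3·M/(5·p_1 + 3·p_2).
Set x_1* = 9 in the demand function and solve for p_1: p_1 = 1.

p_1 = 1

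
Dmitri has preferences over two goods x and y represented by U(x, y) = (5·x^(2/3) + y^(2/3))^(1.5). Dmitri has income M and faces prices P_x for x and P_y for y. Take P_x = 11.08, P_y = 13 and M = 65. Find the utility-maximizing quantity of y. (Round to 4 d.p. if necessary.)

MU_x ∝ 5·x^(-1/3), MU_y ∝ y^(-1/3), so MRS = 5·(y/x)^(1/3) = P_x/P_y.
Hence y/x = ((1/5)·P_x/P_y)^(1/(1/3)), i.e. raised to the 3 power.
Substitute y = (y/x)·x into the budget: x* = M/(P_x + P_y·(y/x)).
Numerically y/x = 0.004953, so x* = 65/(11.08 + 13·0.004953) = 5.8325 and y* = 0.004953·5.8325 = 0.0289.

y* = 0.0289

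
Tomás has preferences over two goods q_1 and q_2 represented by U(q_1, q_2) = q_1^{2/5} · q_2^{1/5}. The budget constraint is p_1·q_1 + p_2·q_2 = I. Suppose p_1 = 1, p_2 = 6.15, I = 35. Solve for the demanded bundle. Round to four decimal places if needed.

Demand: q_1*(p_1,p_2,I) = 2/3·I/p_1 and q_2* = 1/3·I/p_2.
At p_1=1, p_2=6.15, I=35: q_1* = 2/3·35/1 = 23.3333, q_2* = 1.897.

q_1* = 23.3333, q_2* = 1.897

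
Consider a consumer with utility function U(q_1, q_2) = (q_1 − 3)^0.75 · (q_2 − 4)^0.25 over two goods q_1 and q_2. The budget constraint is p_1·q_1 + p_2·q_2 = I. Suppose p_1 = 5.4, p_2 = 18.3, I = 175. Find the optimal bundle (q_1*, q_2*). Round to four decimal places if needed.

q_1* = 14.8889, q_2* = 5.1694

MRS = 3·(q_2−4)/(q_1−3). Tangency with p_1/p_2 gives q_2−4 = (1/3)·(p_1/p_2)·(q_1−3).
Substituting into the budget: q_1* = 3 + 0.75·(I − 3·p_1 − 4·p_2)/p_1, and q_2* = 4 + 0.25·(…)/p_2.
Discretionary income = 175 − 3·5.4 − 4·18.3 = 85.6; q_1* = 3 + 0.75·85.6/5.4 = 14.8889; q_2* = 4 + 0.25·85.6/18.3 = 5.1694.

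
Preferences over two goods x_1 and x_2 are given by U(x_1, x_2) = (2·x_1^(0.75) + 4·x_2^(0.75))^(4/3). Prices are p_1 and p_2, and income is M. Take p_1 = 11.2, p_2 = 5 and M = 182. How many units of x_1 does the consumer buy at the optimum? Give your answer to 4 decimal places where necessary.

From the CES first-order condition, (1/2)·(x_2/x_1)^(0.25) = p_1/p_2.
Hence x_2/x_1 = (2·p_1/p_2)^(1/(0.25)), i.e. raised to the 4 power.
With the ratio pinned down, the budget gives x_1* = M/(p_1 + p_2·(x_2/x_1)) and x_2* = (x_2/x_1)·x_1*.
Numerically x_2/x_1 = 402.820956, so x_1* = 182/(11.2 + 5·402.820956) = 0.0899.

x_1* = 0.0899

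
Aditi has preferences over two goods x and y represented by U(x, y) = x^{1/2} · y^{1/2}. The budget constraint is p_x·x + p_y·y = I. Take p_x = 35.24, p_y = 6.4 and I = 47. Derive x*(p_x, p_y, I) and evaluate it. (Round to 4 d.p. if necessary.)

Tangency: MRS = y/x = p_x/p_y.
Rearranging, p_y·y = p_x·x. Substituting into the budget gives p_x·x·(1 + 1) = I.
Demand: x*(p_x,p_y,I) = 0.5·I/p_x and y* = 0.5·I/p_y.
At p_x=35.24, p_y=6.4, I=47: x* = 0.5·47/35.24 = 0.6669.

x* = 0.6669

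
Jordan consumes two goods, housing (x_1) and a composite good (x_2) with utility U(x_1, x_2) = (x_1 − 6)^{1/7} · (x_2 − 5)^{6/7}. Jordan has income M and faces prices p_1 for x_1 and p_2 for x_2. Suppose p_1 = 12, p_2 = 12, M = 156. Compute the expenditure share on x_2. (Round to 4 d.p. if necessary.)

Substituting into the budget: x_1* = 6 + 1/7·(M − 6·p_1 − 5·p_2)/p_1, and x_2* = 5 + 6/7·(…)/p_2.
Discretionary income = 156 − 6·12 − 5·12 = 24; x_1* = 6 + 1/7·24/12 = 6.2857; x_2* = 5 + 6/7·24/12 = 6.7143.
Expenditure on x_2: 12·6.7143 = 80.5714; share = 0.5165.

share on x_2 = 0.5165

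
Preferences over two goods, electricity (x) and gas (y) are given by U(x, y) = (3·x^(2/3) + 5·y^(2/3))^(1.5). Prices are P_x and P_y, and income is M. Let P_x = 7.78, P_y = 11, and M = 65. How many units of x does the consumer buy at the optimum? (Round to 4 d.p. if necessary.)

MRS = MU_x/MU_y = (3/5)·(y/x)^(1/3). Set equal to P_x/P_y.
Solve for the ratio: y/x = [(5/3)·P_x/P_y]^(3).
With the ratio pinned down, the budget gives x* = M/(P_x + P_y·(y/x)) and y* = (y/x)·x*.
Numerically y/x = 1.637974, so x* = 65/(7.78 + 11·1.637974) = 2.5196.

x* = 2.5196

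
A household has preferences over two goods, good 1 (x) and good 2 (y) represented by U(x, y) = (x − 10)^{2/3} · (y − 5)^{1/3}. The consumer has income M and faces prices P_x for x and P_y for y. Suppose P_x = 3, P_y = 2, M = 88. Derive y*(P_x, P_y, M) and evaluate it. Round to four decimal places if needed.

Let x' = x−10, y' = y−5. MRS = 2·y'/x' = P_x/P_y.
Substituting into the budget: x* = 10 + 2/3·(M − 10·P_x − 5·P_y)/P_x, and y* = 5 + 1/3·(…)/P_y.
Discretionary income = 88 − 10·3 − 5·2 = 48; y* = 5 + 1/3·48/2 = 13.

y* = 13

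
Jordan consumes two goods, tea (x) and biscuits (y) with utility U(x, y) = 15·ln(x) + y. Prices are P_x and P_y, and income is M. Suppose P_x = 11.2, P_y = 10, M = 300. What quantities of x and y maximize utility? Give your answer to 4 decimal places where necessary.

x* = 13.3929, y* = 15

Set MRS = P_x/P_y: (15/x)/1 = P_x/P_y.
So x*(P_x,P_y) = 15·P_y/P_x, independent of income; and y* = (M − 15·P_y)/P_y.
At the given prices: x* = 15·10/11.2 = 13.3929, and y* = 15.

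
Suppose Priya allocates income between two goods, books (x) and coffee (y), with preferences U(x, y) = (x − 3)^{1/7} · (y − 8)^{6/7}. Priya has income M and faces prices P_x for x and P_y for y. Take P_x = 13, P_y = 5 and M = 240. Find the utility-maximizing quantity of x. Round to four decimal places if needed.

Let x' = x−3, y' = y−8. MRS = (1/6)·y'/x' = P_x/P_y.
After buying the subsistence bundle (3, 8), a share 1/7 of the remaining income goes to x: x* = 3 + 1/7·(M − 3P_x − 8P_y)/P_x.
Discretionary income = 240 − 3·13 − 8·5 = 161; x* = 3 + 1/7·161/13 = 4.7692.

x* = 4.7692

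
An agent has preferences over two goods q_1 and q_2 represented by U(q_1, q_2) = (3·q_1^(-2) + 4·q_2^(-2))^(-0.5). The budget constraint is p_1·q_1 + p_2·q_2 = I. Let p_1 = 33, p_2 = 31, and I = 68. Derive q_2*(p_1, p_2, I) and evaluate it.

q_2* = 1.1265

MU_q_1 ∝ 3·q_1^(-3), MU_q_2 ∝ 4·q_2^(-3), so MRS = (3/4)·(q_2/q_1)^(3) = p_1/p_2.
Hence q_2/q_1 = ((4/3)·p_1/p_2)^(1/(3)), i.e. raised to the 1/3 power.
Substitute q_2 = (q_2/q_1)·q_1 into the budget: q_1* = I/(p_1 + p_2·(q_2/q_1)).
Numerically q_2/q_1 = 1.123821, so q_1* = 68/(33 + 31·1.123821) = 1.0024 and q_2* = 1.123821·1.0024 = 1.1265.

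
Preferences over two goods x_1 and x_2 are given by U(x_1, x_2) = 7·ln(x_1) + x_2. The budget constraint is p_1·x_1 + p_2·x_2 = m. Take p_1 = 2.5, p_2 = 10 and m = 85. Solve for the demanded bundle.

Set MRS = p_1/p_2: (7/x_1)/1 = p_1/p_2.
So x_1*(p_1,p_2) = 7·p_2/p_1, independent of income; and x_2* = (m − 7·p_2)/p_2.
At the given prices: x_1* = 7·10/2.5 = 28, and x_2* = 1.5.

x_1* = 28, x_2* = 1.5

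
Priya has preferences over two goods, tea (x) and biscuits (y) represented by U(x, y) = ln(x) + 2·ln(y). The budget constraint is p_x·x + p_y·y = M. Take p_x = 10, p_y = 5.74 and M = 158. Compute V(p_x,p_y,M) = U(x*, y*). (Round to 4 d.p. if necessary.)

V = 7.4807

The MRS is (1/2)·y/x. Set MRS = p_x/p_y.
So p_y·y = 2·p_x·x; combined with the budget, a share 1/3 of income goes to x.
Demand: x*(p_x,p_y,M) = 1/3·M/p_x and y* = 2/3·M/p_y.
At p_x=10, p_y=5.74, M=158: x* = 1/3·158/10 = 5.2667, y* = 18.3508.
Utility at the optimum: U(5.2667, 18.3508) = 7.4807.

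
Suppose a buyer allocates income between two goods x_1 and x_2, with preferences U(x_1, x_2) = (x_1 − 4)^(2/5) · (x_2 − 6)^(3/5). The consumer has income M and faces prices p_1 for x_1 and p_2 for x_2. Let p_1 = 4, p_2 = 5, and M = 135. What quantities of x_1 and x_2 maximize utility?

x_1* = 12.9, x_2* = 16.68

Let x_1' = x_1−4, x_2' = x_2−6. MRS = (2/3)·x_2'/x_1' = p_1/p_2.
Substituting into the budget: x_1* = 4 + 0.4·(M − 4·p_1 − 6·p_2)/p_1, and x_2* = 6 + 0.6·(…)/p_2.
Discretionary income = 135 − 4·4 − 6·5 = 89; x_1* = 4 + 0.4·89/4 = 12.9; x_2* = 6 + 0.6·89/5 = 16.68.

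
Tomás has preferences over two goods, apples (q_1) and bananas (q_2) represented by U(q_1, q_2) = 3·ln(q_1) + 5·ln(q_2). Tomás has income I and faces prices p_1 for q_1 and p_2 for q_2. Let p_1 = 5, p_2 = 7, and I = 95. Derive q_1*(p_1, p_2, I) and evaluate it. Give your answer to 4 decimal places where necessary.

MU_q_1/MU_q_2 = (3·q_2)/(5·q_1); tangency sets this equal to p_1/p_2.
Rearranging, p_2·q_2 = (5/3)·p_1·q_1. Substituting into the budget gives p_1·q_1·(1 + (5/3)) = I.
Demand: q_1*(p_1,p_2,I) = 0.375·I/p_1 and q_2* = 0.625·I/p_2.
At p_1=5, p_2=7, I=95: q_1* = 0.375·95/5 = 7.125.

q_1* = 7.125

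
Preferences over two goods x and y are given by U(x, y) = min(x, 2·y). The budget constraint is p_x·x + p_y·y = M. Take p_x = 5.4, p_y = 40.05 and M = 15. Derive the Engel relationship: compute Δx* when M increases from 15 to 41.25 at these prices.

Δx* = 1.0324

With perfect complements, no substitution: consume in ratio x:y = 2:1.
Budget: p_x·x + p_y·(1/2)·x = M, so (2·p_x + p_y)·x = 2·M.
Demand: x*(p_x,p_y,M) = 2·M/(2·p_x + p_y), y* = M/(2·p_x + p_y).
Here 2·5.4 + 40.05 = 50.85, giving x* = 0.59.
At M' = 41.25: x* = 1.6224. Change: 1.6224 − 0.59 = 1.0324.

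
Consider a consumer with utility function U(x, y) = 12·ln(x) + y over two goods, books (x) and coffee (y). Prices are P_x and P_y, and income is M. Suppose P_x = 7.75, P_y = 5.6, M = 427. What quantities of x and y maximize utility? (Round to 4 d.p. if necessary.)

So x*(P_x,P_y) = 12·P_y/P_x, independent of income; and y* = (M − 12·P_y)/P_y.
At the given prices: x* = 12·5.6/7.75 = 8.671, and y* = 64.25.

x* = 8.671, y* = 64.25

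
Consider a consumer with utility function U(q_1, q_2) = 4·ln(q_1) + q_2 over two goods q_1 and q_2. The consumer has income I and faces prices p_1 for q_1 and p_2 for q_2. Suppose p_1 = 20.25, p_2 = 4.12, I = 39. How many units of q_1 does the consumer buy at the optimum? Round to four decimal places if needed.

q_1* = 0.8138

Set MRS = p_1/p_2: (4/q_1)/1 = p_1/p_2.
So q_1*(p_1,p_2) = 4·p_2/p_1, independent of income; and q_2* = (I − 4·p_2)/p_2.
At the given prices: q_1* = 4·4.12/20.25 = 0.8138.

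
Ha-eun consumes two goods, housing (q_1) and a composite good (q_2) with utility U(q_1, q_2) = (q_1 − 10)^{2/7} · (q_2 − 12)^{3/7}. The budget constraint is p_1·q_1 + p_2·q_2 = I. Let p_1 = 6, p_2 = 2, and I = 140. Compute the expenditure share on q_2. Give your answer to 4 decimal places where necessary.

share on q_2 = 0.4114

Discretionary income = 140 − 10·6 − 12·2 = 56; q_1* = 10 + 0.4·56/6 = 13.7333; q_2* = 12 + 0.6·56/2 = 28.8.
Expenditure on q_2: 2·28.8 = 57.6; share = 0.4114.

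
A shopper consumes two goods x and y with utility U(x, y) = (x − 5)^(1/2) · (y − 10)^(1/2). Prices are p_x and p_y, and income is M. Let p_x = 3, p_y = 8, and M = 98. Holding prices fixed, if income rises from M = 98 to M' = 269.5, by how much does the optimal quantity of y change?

Discretionary income = 98 − 5·3 − 10·8 = 3; y* = 10 + 0.5·3/8 = 10.1875.
At M' = 269.5: y* = 20.9062. Change: 20.9062 − 10.1875 = 10.7188.

Δy* = 10.7188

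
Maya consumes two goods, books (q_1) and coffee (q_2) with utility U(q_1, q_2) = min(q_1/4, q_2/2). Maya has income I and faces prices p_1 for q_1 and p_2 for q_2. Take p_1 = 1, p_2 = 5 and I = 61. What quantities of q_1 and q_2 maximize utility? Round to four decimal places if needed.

q_1* = 17.4286, q_2* = 8.7143

Leontief preferences: the optimum is at the kink where q_1/4 = q_2/2, i.e. q_2 = (1/2)·q_1.
Budget: p_1·q_1 + p_2·(1/2)·q_1 = I, so (4·p_1 + 2·p_2)·q_1 = 4·I.
Demand: q_1*(p_1,p_2,I) = 4·I/(4·p_1 + 2·p_2), q_2* = 2·I/(4·p_1 + 2·p_2).
Here 4·1 + 2·5 = 14, giving q_1* = 17.4286 and q_2* = 8.7143.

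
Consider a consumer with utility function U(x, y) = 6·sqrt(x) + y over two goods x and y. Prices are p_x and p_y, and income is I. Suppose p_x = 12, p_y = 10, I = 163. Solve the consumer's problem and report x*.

Thus x* = (3·p_y/p_x)² — independent of I — with the rest of income spent on y.
Plugging in: x* = (3·10/12)² = 6.25.

x* = 6.25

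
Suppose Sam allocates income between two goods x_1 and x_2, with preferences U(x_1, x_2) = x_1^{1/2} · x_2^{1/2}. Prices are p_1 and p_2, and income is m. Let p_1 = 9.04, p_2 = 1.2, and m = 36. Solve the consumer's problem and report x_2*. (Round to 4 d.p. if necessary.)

x_2* = 15

MU_x_1/MU_x_2 = (0.5·x_2)/(0.5·x_1); tangency sets this equal to p_1/p_2.
Rearranging, p_2·x_2 = p_1·x_1. Substituting into the budget gives p_1·x_1·(1 + 1) = m.
Demand: x_1*(p_1,p_2,m) = 0.5·m/p_1 and x_2* = 0.5·m/p_2.
At p_1=9.04, p_2=1.2, m=36: x_2* = 0.5·36/1.2 = 15.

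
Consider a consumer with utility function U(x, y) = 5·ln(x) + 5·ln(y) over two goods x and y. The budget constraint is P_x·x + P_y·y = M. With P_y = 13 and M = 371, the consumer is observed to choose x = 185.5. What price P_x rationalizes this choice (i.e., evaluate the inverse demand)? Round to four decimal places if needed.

The MRS is y/x. Set MRS = P_x/P_y.
Rearranging, P_y·y = P_x·x. Substituting into the budget gives P_x·x·(1 + 1) = M.
Demand: x*(P_x,P_y,M) = 0.5·M/P_x and y* = 0.5·M/P_y.
Set x* = 185.5 in the demand function and solve for P_x: P_x = 1.

P_x = 1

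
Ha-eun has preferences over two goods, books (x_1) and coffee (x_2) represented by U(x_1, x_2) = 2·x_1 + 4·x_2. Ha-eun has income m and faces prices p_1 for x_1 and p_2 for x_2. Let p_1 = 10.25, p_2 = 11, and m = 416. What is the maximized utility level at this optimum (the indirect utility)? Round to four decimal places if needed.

V = 151.2727

Perfect substitutes: compare marginal utility per dollar. 2/p_1 vs 4/p_2 → 0.1951 vs 0.3636.
x_2 gives more utility per dollar, so spend all income on x_2: x_2* = m/p_2, x_1* = 0.
Numerically: x_1* = 0, x_2* = 37.8182.
Utility at the optimum: U(0, 37.8182) = 151.2727.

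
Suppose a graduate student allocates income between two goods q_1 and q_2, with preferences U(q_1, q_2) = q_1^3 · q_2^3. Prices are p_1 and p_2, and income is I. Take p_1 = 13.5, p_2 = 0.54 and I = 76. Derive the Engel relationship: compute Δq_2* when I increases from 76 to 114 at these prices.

MU_q_1/MU_q_2 = (3·q_2)/(3·q_1); tangency sets this equal to p_1/p_2.
So 3·p_2·q_2 = 3·p_1·q_1; combined with the budget, a share 0.5 of income goes to q_1.
Demand: q_1*(p_1,p_2,I) = 0.5·I/p_1 and q_2* = 0.5·I/p_2.
At p_1=13.5, p_2=0.54, I=76: q_2* = 0.5·76/0.54 = 70.3704.
At I' = 114: q_2* = 105.5556. Change: 105.5556 − 70.3704 = 35.1852.

Δq_2* = 35.1852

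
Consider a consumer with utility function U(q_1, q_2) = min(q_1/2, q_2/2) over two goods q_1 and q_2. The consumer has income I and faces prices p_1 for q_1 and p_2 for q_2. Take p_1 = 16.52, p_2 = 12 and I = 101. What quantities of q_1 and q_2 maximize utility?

Leontief preferences: the optimum is at the kink where q_1/2 = q_2/2, i.e. q_2 = q_1.
Budget: p_1·q_1 + p_2·q_1 = I, so (2·p_1 + 2·p_2)·q_1 = 2·I.
Demand: q_1*(p_1,p_2,I) = 2·I/(2·p_1 + 2·p_2), q_2* = 2·I/(2·p_1 + 2·p_2).
Here 2·16.52 + 2·12 = 57.04, giving q_1* = 3.5414 and q_2* = 3.5414.

q_1* = 3.5414, q_2* = 3.5414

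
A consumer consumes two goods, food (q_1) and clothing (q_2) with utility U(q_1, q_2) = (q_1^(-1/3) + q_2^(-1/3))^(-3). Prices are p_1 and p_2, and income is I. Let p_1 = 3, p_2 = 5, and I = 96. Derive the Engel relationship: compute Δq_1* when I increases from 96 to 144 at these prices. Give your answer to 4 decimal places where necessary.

Δq_1* = 7.4899

MRS = MU_q_1/MU_q_2 = (q_2/q_1)^(4/3). Set equal to p_1/p_2.
Hence q_2/q_1 = (p_1/p_2)^(1/(4/3)), i.e. raised to the 0.75 power.
With the ratio pinned down, the budget gives q_1* = I/(p_1 + p_2·(q_2/q_1)) and q_2* = (q_2/q_1)·q_1*.
Numerically q_2/q_1 = 0.681732, so q_1* = 96/(3 + 5·0.681732) = 14.9797.
At I' = 144: q_1* = 22.4696. Change: 22.4696 − 14.9797 = 7.4899.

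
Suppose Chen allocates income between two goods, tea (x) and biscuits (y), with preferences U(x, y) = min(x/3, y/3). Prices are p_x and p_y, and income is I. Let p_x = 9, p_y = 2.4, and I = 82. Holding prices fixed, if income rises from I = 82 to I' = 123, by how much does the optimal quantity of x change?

Δx* = 3.5965

With perfect complements, no substitution: consume in ratio x:y = 3:3.
Budget: p_x·x + p_y·x = I, so (3·p_x + 3·p_y)·x = 3·I.
Demand: x*(p_x,p_y,I) = 3·I/(3·p_x + 3·p_y), y* = 3·I/(3·p_x + 3·p_y).
Here 3·9 + 3·2.4 = 34.2, giving x* = 7.193.
At I' = 123: x* = 10.7895. Change: 10.7895 − 7.193 = 3.5965.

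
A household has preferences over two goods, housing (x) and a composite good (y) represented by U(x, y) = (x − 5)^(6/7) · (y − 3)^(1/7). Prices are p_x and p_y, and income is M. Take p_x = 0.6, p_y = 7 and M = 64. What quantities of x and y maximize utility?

x* = 62.1429, y* = 3.8163

MRS = 6·(y−3)/(x−5). Tangency with p_x/p_y gives y−3 = (1/6)·(p_x/p_y)·(x−5).
Substituting into the budget: x* = 5 + 6/7·(M − 5·p_x − 3·p_y)/p_x, and y* = 3 + 1/7·(…)/p_y.
Discretionary income = 64 − 5·0.6 − 3·7 = 40; x* = 5 + 6/7·40/0.6 = 62.1429; y* = 3 + 1/7·40/7 = 3.8163.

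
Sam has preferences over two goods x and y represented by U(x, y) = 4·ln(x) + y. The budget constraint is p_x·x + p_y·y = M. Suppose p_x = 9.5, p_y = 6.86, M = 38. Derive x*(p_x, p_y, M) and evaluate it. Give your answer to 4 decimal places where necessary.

So x*(p_x,p_y) = 4·p_y/p_x, independent of income; and y* = (M − 4·p_y)/p_y.
At the given prices: x* = 4·6.86/9.5 = 2.8884.

x* = 2.8884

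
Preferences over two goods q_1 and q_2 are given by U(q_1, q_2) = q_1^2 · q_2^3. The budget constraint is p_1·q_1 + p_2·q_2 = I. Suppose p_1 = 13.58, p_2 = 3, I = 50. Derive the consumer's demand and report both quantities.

q_1* = 1.4728, q_2* = 10

Demand: q_1*(p_1,p_2,I) = 0.4·I/p_1 and q_2* = 0.6·I/p_2.
At p_1=13.58, p_2=3, I=50: q_1* = 0.4·50/13.58 = 1.4728, q_2* = 10.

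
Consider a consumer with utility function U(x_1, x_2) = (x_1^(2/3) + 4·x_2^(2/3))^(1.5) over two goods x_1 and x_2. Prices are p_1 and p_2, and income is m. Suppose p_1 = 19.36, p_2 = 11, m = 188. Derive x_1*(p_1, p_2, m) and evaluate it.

x_1* = 0.0487

Substitute x_2 = (x_2/x_1)·x_1 into the budget: x_1* = m/(p_1 + p_2·(x_2/x_1)).
Numerically x_2/x_1 = 348.913664, so x_1* = 188/(19.36 + 11·348.913664) = 0.0487.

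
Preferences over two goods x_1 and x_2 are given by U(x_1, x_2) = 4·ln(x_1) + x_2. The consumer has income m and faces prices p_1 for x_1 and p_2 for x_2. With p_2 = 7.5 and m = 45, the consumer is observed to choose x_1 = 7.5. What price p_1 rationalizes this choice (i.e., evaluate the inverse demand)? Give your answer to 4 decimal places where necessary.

Set MRS = p_1/p_2: (4/x_1)/1 = p_1/p_2.
So x_1*(p_1,p_2) = 4·p_2/p_1, independent of income; and x_2* = (m − 4·p_2)/p_2.
Set x_1* = 7.5 in the demand function and solve for p_1: p_1 = 4.

p_1 = 4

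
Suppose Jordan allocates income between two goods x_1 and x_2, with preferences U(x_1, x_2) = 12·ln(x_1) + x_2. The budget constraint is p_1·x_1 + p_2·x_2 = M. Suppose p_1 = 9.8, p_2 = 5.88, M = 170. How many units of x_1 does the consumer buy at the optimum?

MU_x_1 = 12/x_1, MU_x_2 = 1. Tangency: 12/x_1 = p_1/p_2.
So x_1*(p_1,p_2) = 12·p_2/p_1, independent of income; and x_2* = (M − 12·p_2)/p_2.
At the given prices: x_1* = 12·5.88/9.8 = 7.2.

x_1* = 7.2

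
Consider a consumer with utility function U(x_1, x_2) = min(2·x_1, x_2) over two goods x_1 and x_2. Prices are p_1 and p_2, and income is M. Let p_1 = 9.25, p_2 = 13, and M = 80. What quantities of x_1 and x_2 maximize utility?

Leontief preferences: the optimum is at the kink where x_1/1 = x_2/2, i.e. x_2 = 2·x_1.
Budget: p_1·x_1 + p_2·2·x_1 = M, so (p_1 + 2·p_2)·x_1 = M.
Demand: x_1*(p_1,p_2,M) = M/(p_1 + 2·p_2), x_2* = 2·M/(p_1 + 2·p_2).
Here 9.25 + 2·13 = 35.25, giving x_1* = 2.2695 and x_2* = 4.539.

x_1* = 2.2695, x_2* = 4.539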